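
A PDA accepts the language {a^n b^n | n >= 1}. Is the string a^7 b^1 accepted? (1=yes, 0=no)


Language requires equal numbers of a's and b's
PDA pushes for each 'a', pops for each 'b'
Number of a's = 7
Number of b's = 1
7 != 1 -> Reject

0


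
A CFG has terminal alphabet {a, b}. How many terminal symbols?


Terminal symbols: a, b
Counting each: a (#1), b (#2)
Total = 2

2


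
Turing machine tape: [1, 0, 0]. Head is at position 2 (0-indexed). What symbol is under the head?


Tape: [1, 0, 0]
Positions: 0 1 2
Values:    1 0 0
Head at position 2
tape[2] = 0

0


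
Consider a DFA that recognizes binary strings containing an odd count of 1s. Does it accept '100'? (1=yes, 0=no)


DFA has 2 states: q_even (start, accept=no) and q_odd
Processing string '100' character by character:
  Position 0: read '1', 1-count=1 -> q_odd
  Position 1: read '0', 1-count=1 -> q_odd (no change)
  Position 2: read '0', 1-count=1 -> q_odd (no change)
Final state: q_odd, total 1s = 1 (odd); the DFA requires an odd count -> accept

1


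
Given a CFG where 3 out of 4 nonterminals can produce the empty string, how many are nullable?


Nonterminals: {S, A, B, C}
A nonterminal is nullable if it can derive epsilon
Counting nullable nonterminals: 3
Total nullable = 3

3


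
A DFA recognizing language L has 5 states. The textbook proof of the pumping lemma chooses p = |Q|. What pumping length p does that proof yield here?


Pumping lemma for regular languages (standard proof):
Take p = |Q|, the number of DFA states.
Any string of length >= |Q| passes through |Q|+1 states while reading its first |Q| symbols,
so by pigeonhole some state repeats, giving the loop that can be pumped.
Here |Q| = 5
Therefore the proof uses p = 5

5


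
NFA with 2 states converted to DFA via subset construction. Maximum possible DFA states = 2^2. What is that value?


NFA has 2 states
Subset construction: each DFA state = subset of NFA states
Maximum subsets = 2^2
2^2 = 4

4


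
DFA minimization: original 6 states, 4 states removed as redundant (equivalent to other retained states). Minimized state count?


Original DFA: 6 states
Redundant states removed: 4
Minimized states = original - removed
= 6 - 4
= 2

2


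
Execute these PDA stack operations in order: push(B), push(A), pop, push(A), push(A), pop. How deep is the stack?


Tracing stack operations:
  push(B) -> stack = [B], depth=1
  push(A) -> stack = [B,A], depth=2
  pop -> removed A, stack = [B], depth=1
  push(A) -> stack = [B,A], depth=2
  push(A) -> stack = [B,A,A], depth=3
  pop -> removed A, stack = [B,A], depth=2
Final depth = 2

2


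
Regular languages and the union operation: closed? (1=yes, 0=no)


Regular languages are closed under all standard operations:
- Union: Yes (product construction)
- Intersection: Yes (product construction)
- Complement: Yes (swap accept/reject)
- Concatenation: Yes (NFA construction)
Operation: union -> Closed

1


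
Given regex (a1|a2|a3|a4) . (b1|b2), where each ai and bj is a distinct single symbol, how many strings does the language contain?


First group: 4 alternatives
Second group: 2 alternatives
Concatenation: each choice from group 1 pairs with each from group 2
Total = 4 x 2 = 8

8


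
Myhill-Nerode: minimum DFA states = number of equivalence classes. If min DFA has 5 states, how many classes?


Myhill-Nerode theorem:
Number of equivalence classes = number of states in minimal DFA
Minimal DFA states = 5
Therefore equivalence classes = 5

5


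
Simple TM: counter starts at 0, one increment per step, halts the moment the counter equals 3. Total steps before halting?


Counter starts at 0. Counting sequence:
  Step 1: counter = 1
  Step 2: counter = 2
  Step 3: counter = 3
Counter reached 3 -> halt
Total steps = 3

3


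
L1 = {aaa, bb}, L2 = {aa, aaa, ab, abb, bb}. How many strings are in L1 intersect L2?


L1 = {aaa, bb}
L2 = {aa, aaa, ab, abb, bb}
Checking each string in L1 against L2:
  'aaa': in L2? Yes
  'bb': in L2? Yes
Intersection = {aaa, bb}
|L1 ∩ L2| = 2

2


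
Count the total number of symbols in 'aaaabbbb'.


String: 'aaaabbbb'
Counting characters:
  'a' appears 4 time(s)
  'b' appears 4 time(s)
Total length = 4 + 4 = 8

8


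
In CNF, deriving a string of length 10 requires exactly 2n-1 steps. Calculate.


Chomsky Normal Form derivation:
String length n = 10
Each step either:
  - Splits a nonterminal into two (n-1 such steps)
  - Converts a nonterminal to terminal (n such steps)
Total = (n-1) + n = 2n - 1
= 2(10) - 1
= 20 - 1
= 19

19


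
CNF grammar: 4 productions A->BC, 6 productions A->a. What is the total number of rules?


CNF allows two rule forms:
  A -> BC (binary): 4 rules
  A -> a (terminal): 6 rules
Total = 4 + 6 = 10

10


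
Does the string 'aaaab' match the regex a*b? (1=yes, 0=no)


Pattern: a*b
String: 'aaaab'
Pattern requires: zero or more 'a's followed by exactly one 'b'
Found 4 leading 'a's
Remaining: 'b'
Remaining is exactly 'b' -> match
Result: 1

1


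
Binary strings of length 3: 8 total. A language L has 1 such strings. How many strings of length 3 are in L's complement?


Alphabet: {0,1}
String length: 3
Total strings of length 3 = 2^3 = 8
Strings in L = 1
Complement = total - |L|
= 8 - 1
= 7

7


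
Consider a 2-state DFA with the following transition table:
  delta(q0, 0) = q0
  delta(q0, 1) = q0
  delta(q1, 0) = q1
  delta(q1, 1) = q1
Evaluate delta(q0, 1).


Looking up transition function:
delta(q0, 1) in the table
Row: q0, Column: 1
Result: q0

q0


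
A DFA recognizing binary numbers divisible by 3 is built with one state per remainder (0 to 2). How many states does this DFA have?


Divisibility by 3 is tracked via the remainder mod 3: 0, 1, ..., 2
The construction assigns one state to each remainder
Number of remainders = 3

3


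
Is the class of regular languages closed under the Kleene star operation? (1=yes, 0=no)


Regular languages are closed under:
- Union (DFA product construction)
- Intersection (DFA product construction)
- Complement (swap accept/reject states)
- Concatenation (NFA construction)
- Kleene star (NFA construction)
Kleene star is in this list
Therefore: closed

1


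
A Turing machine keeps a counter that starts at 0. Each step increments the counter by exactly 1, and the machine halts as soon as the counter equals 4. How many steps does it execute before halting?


Counter starts at 0. Counting sequence:
  Step 1: counter = 1
  Step 2: counter = 2
  Step 3: counter = 3
  Step 4: counter = 4
Counter reached 4 -> halt
Total steps = 4

4


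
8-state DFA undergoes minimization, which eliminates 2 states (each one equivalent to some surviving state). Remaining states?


Original DFA: 8 states
Redundant states removed: 2
Minimized states = original - removed
= 8 - 2
= 6

6


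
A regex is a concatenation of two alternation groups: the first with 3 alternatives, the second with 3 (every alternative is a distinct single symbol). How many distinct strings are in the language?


First group: 3 alternatives
Second group: 3 alternatives
Concatenation: each choice from group 1 pairs with each from group 2
Total = 3 x 3 = 9

9


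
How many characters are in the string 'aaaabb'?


String: 'aaaabb'
Counting characters:
  'a' appears 4 time(s)
  'b' appears 2 time(s)
Total length = 4 + 2 = 6

6


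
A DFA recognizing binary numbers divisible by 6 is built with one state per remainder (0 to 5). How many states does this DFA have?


Divisibility by 6 is tracked via the remainder mod 6: 0, 1, ..., 5
The construction assigns one state to each remainder
Number of remainders = 6

6


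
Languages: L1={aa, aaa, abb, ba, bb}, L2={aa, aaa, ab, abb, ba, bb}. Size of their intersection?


L1 = {aa, aaa, abb, ba, bb}
L2 = {aa, aaa, ab, abb, ba, bb}
Checking each string in L1 against L2:
  'aa': in L2? Yes
  'aaa': in L2? Yes
  'abb': in L2? Yes
  'ba': in L2? Yes
  'bb': in L2? Yes
Intersection = {aa, aaa, abb, ba, bb}
|L1 ∩ L2| = 5

5


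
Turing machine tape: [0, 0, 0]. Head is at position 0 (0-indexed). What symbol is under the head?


Tape: [0, 0, 0]
Positions: 0 1 2
Values:    0 0 0
Head at position 0
tape[0] = 0

0


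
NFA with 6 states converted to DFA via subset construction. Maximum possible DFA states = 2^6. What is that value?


NFA has 6 states
Subset construction: each DFA state = subset of NFA states
Maximum subsets = 2^6
2^6 = 64

64


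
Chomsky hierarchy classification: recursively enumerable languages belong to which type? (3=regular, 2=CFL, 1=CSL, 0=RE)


Chomsky hierarchy levels:
  Type 3: Regular (DFA/NFA/regex)
  Type 2: Context-free (PDA)
  Type 1: Context-sensitive
  Type 0: Recursively enumerable (TM)
'recursively enumerable' corresponds to Type 0

0


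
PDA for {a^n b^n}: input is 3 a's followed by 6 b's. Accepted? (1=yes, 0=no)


Language requires equal numbers of a's and b's
PDA pushes for each 'a', pops for each 'b'
Number of a's = 3
Number of b's = 6
3 != 6 -> Reject

0


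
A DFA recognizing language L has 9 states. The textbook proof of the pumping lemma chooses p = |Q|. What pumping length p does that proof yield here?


Pumping lemma for regular languages (standard proof):
Take p = |Q|, the number of DFA states.
Any string of length >= |Q| passes through |Q|+1 states while reading its first |Q| symbols,
so by pigeonhole some state repeats, giving the loop that can be pumped.
Here |Q| = 9
Therefore the proof uses p = 9

9


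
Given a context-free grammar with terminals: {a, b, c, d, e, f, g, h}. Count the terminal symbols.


Terminal symbols: a, b, c, d, e, f, g, h
Counting each: a (#1), b (#2), c (#3), d (#4), e (#5), f (#6), g (#7), h (#8)
Total = 8

8


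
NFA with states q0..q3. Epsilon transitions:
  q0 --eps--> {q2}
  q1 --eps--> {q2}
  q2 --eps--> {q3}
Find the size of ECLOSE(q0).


Starting from q0
Initialize closure = {q0}
Follow epsilon from q0 -> add q2
Follow epsilon from q2 -> add q3
Final closure: {q0, q2, q3}
Size = 3

3


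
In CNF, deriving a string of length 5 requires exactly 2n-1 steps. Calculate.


Chomsky Normal Form derivation:
String length n = 5
Each step either:
  - Splits a nonterminal into two (n-1 such steps)
  - Converts a nonterminal to terminal (n such steps)
Total = (n-1) + n = 2n - 1
= 2(5) - 1
= 10 - 1
= 9

9


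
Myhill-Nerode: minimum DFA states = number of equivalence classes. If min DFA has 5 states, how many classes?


Myhill-Nerode theorem:
Number of equivalence classes = number of states in minimal DFA
Minimal DFA states = 5
Therefore equivalence classes = 5

5


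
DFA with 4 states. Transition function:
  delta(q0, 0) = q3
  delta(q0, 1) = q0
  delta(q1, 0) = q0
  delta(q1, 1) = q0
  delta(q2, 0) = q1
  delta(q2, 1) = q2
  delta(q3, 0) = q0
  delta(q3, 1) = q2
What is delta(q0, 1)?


Looking up transition function:
delta(q0, 1) in the table
Row: q0, Column: 1
Result: q0

q0


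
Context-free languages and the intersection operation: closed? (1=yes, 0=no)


CFL closure properties:
  Closed under: union, concatenation, Kleene star
  NOT closed under: intersection, complement
Operation 'intersection' is in not-closed list -> No (not closed)

0


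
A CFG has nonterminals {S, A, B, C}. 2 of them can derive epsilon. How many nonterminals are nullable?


Nonterminals: {S, A, B, C}
A nonterminal is nullable if it can derive epsilon
Counting nullable nonterminals: 2
Total nullable = 2

2


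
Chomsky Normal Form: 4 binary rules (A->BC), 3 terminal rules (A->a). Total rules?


CNF allows two rule forms:
  A -> BC (binary): 4 rules
  A -> a (terminal): 3 rules
Total = 4 + 3 = 7

7


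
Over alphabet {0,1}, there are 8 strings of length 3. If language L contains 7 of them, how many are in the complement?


Alphabet: {0,1}
String length: 3
Total strings of length 3 = 2^3 = 8
Strings in L = 7
Complement = total - |L|
= 8 - 7
= 1

1


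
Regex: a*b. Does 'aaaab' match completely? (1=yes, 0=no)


Pattern: a*b
String: 'aaaab'
Pattern requires: zero or more 'a's followed by exactly one 'b'
Found 4 leading 'a's
Remaining: 'b'
Remaining is exactly 'b' -> match
Result: 1

1


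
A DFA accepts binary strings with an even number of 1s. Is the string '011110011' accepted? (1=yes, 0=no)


DFA has 2 states: q_even (start, accept=yes) and q_odd
Processing string '011110011' character by character:
  Position 0: read '0', 1-count=0 -> q_even (no change)
  Position 1: read '1', 1-count=1 -> q_odd
  Position 2: read '1', 1-count=2 -> q_even
  Position 3: read '1', 1-count=3 -> q_odd
  Position 4: read '1', 1-count=4 -> q_even
  Position 5: read '0', 1-count=4 -> q_even (no change)
  Position 6: read '0', 1-count=4 -> q_even (no change)
  Position 7: read '1', 1-count=5 -> q_odd
  Position 8: read '1', 1-count=6 -> q_even
Final state: q_even, total 1s = 6 (even); the DFA requires an even count -> accept

1


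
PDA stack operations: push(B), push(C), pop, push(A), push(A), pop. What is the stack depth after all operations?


Tracing stack operations:
  push(B) -> stack = [B], depth=1
  push(C) -> stack = [B,C], depth=2
  pop -> removed C, stack = [B], depth=1
  push(A) -> stack = [B,A], depth=2
  push(A) -> stack = [B,A,A], depth=3
  pop -> removed A, stack = [B,A], depth=2
Final depth = 2

2


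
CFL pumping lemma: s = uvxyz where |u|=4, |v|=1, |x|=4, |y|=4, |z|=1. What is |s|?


|s| = |u| + |v| + |x| + |y| + |z|
= 4 + 1 + 4 + 4 + 1
= 5 + 4 + 5
= 9 + 5
= 14

14


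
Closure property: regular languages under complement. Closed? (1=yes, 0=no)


Regular languages are closed under:
- Union (DFA product construction)
- Intersection (DFA product construction)
- Complement (swap accept/reject states)
- Concatenation (NFA construction)
- Kleene star (NFA construction)
complement is in this list
Therefore: closed

1


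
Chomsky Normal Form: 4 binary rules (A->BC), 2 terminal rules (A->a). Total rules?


CNF allows two rule forms:
  A -> BC (binary): 4 rules
  A -> a (terminal): 2 rules
Total = 4 + 2 = 6

6


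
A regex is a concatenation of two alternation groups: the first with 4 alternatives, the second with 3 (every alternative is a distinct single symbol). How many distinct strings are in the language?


First group: 4 alternatives
Second group: 3 alternatives
Concatenation: each choice from group 1 pairs with each from group 2
Total = 4 x 3 = 12

12


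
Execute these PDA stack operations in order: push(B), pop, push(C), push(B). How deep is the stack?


Tracing stack operations:
  push(B) -> stack = [B], depth=1
  pop -> removed B, stack = [], depth=0
  push(C) -> stack = [C], depth=1
  push(B) -> stack = [C,B], depth=2
Final depth = 2

2


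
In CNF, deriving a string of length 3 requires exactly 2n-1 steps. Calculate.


Chomsky Normal Form derivation:
String length n = 3
Each step either:
  - Splits a nonterminal into two (n-1 such steps)
  - Converts a nonterminal to terminal (n such steps)
Total = (n-1) + n = 2n - 1
= 2(3) - 1
= 6 - 1
= 5

5


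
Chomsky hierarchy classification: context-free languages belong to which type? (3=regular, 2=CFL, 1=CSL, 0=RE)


Chomsky hierarchy levels:
  Type 3: Regular (DFA/NFA/regex)
  Type 2: Context-free (PDA)
  Type 1: Context-sensitive
  Type 0: Recursively enumerable (TM)
'context-free' corresponds to Type 2

2


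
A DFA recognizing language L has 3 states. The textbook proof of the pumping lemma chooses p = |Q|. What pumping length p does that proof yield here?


Pumping lemma for regular languages (standard proof):
Take p = |Q|, the number of DFA states.
Any string of length >= |Q| passes through |Q|+1 states while reading its first |Q| symbols,
so by pigeonhole some state repeats, giving the loop that can be pumped.
Here |Q| = 3
Therefore the proof uses p = 3

3


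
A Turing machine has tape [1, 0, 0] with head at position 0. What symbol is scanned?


Tape: [1, 0, 0]
Positions: 0 1 2
Values:    1 0 0
Head at position 0
tape[0] = 1

1


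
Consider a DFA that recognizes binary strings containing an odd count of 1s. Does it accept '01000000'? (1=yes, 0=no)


DFA has 2 states: q_even (start, accept=no) and q_odd
Processing string '01000000' character by character:
  Position 0: read '0', 1-count=0 -> q_even (no change)
  Position 1: read '1', 1-count=1 -> q_odd
  Position 2: read '0', 1-count=1 -> q_odd (no change)
  Position 3: read '0', 1-count=1 -> q_odd (no change)
  Position 4: read '0', 1-count=1 -> q_odd (no change)
  Position 5: read '0', 1-count=1 -> q_odd (no change)
  Position 6: read '0', 1-count=1 -> q_odd (no change)
  Position 7: read '0', 1-count=1 -> q_odd (no change)
Final state: q_odd, total 1s = 1 (odd); the DFA requires an odd count -> accept

1


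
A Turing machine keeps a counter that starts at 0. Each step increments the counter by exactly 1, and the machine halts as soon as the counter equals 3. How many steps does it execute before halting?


Counter starts at 0. Counting sequence:
  Step 1: counter = 1
  Step 2: counter = 2
  Step 3: counter = 3
Counter reached 3 -> halt
Total steps = 3

3


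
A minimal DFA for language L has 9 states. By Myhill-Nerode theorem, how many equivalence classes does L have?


Myhill-Nerode theorem:
Number of equivalence classes = number of states in minimal DFA
Minimal DFA states = 9
Therefore equivalence classes = 9

9


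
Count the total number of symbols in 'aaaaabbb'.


String: 'aaaaabbb'
Counting characters:
  'a' appears 5 time(s)
  'b' appears 3 time(s)
Total length = 5 + 3 = 8

8


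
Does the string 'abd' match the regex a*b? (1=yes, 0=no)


Pattern: a*b
String: 'abd'
Pattern requires: zero or more 'a's followed by exactly one 'b'
Found 1 leading 'a's
Remaining: 'bd'
Remaining is not 'b' -> no match
Result: 0

0


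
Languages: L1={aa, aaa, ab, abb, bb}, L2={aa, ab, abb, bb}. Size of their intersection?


L1 = {aa, aaa, ab, abb, bb}
L2 = {aa, ab, abb, bb}
Checking each string in L1 against L2:
  'aa': in L2? Yes
  'aaa': in L2? No
  'ab': in L2? Yes
  'abb': in L2? Yes
  'bb': in L2? Yes
Intersection = {aa, ab, abb, bb}
|L1 ∩ L2| = 4

4


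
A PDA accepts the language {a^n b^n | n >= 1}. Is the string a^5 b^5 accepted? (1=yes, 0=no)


Language requires equal numbers of a's and b's
PDA pushes for each 'a', pops for each 'b'
Number of a's = 5
Number of b's = 5
5 == 5 -> Accept

1


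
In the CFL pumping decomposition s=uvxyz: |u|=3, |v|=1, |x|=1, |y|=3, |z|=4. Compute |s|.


|s| = |u| + |v| + |x| + |y| + |z|
= 3 + 1 + 1 + 3 + 4
= 4 + 1 + 7
= 5 + 7
= 12

12


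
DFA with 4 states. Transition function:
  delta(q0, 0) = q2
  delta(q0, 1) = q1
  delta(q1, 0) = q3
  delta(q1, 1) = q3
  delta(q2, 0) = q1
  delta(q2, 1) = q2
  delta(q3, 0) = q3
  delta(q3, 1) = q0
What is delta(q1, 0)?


Looking up transition function:
delta(q1, 0) in the table
Row: q1, Column: 0
Result: q3

q3


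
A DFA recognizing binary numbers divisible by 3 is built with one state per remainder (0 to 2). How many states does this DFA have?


Divisibility by 3 is tracked via the remainder mod 3: 0, 1, ..., 2
The construction assigns one state to each remainder
Number of remainders = 3

3


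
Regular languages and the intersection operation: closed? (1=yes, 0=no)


Regular languages are closed under all standard operations:
- Union: Yes (product construction)
- Intersection: Yes (product construction)
- Complement: Yes (swap accept/reject)
- Concatenation: Yes (NFA construction)
Operation: intersection -> Closed

1


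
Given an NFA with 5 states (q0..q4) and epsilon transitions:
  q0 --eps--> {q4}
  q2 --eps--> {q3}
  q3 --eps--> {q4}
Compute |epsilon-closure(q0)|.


Starting from q0
Initialize closure = {q0}
Follow epsilon from q0 -> add q4
Final closure: {q0, q4}
Size = 2

2


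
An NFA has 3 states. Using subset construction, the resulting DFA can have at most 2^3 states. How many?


NFA has 3 states
Subset construction: each DFA state = subset of NFA states
Maximum subsets = 2^3
2^3 = 8

8


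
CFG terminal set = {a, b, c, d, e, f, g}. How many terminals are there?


Terminal symbols: a, b, c, d, e, f, g
Counting each: a (#1), b (#2), c (#3), d (#4), e (#5), f (#6), g (#7)
Total = 7

7


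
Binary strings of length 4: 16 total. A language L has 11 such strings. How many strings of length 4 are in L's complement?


Alphabet: {0,1}
String length: 4
Total strings of length 4 = 2^4 = 16
Strings in L = 11
Complement = total - |L|
= 16 - 11
= 5

5


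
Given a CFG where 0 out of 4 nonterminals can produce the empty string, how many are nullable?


Nonterminals: {S, A, B, C}
A nonterminal is nullable if it can derive epsilon
Counting nullable nonterminals: 0
Total nullable = 0

0


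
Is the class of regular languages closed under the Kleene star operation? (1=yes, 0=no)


Regular languages are closed under:
- Union (DFA product construction)
- Intersection (DFA product construction)
- Complement (swap accept/reject states)
- Concatenation (NFA construction)
- Kleene star (NFA construction)
Kleene star is in this list
Therefore: closed

1


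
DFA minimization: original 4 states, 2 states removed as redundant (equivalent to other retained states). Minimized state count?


Original DFA: 4 states
Redundant states removed: 2
Minimized states = original - removed
= 4 - 2
= 2

2


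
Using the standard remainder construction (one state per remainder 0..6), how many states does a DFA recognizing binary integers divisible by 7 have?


Divisibility by 7 is tracked via the remainder mod 7: 0, 1, ..., 6
The construction assigns one state to each remainder
Number of remainders = 7

7


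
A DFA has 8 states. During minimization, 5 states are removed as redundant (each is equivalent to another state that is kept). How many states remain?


Original DFA: 8 states
Redundant states removed: 5
Minimized states = original - removed
= 8 - 5
= 3

3


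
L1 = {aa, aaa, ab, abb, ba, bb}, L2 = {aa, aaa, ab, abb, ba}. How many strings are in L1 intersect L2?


L1 = {aa, aaa, ab, abb, ba, bb}
L2 = {aa, aaa, ab, abb, ba}
Checking each string in L1 against L2:
  'aa': in L2? Yes
  'aaa': in L2? Yes
  'ab': in L2? Yes
  'abb': in L2? Yes
  'ba': in L2? Yes
  'bb': in L2? No
Intersection = {aa, aaa, ab, abb, ba}
|L1 ∩ L2| = 5

5


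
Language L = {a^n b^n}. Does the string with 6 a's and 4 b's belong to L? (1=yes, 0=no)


Language requires equal numbers of a's and b's
PDA pushes for each 'a', pops for each 'b'
Number of a's = 6
Number of b's = 4
6 != 4 -> Reject

0


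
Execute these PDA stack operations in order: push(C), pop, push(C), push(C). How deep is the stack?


Tracing stack operations:
  push(C) -> stack = [C], depth=1
  pop -> removed C, stack = [], depth=0
  push(C) -> stack = [C], depth=1
  push(C) -> stack = [C,C], depth=2
Final depth = 2

2


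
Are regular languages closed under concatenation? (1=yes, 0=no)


Regular languages are closed under:
- Union (DFA product construction)
- Intersection (DFA product construction)
- Complement (swap accept/reject states)
- Concatenation (NFA construction)
- Kleene star (NFA construction)
concatenation is in this list
Therefore: closed

1


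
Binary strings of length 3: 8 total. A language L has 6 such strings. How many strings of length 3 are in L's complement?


Alphabet: {0,1}
String length: 3
Total strings of length 3 = 2^3 = 8
Strings in L = 6
Complement = total - |L|
= 8 - 6
= 2

2


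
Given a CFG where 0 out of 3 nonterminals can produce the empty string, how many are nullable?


Nonterminals: {S, A, B}
A nonterminal is nullable if it can derive epsilon
Counting nullable nonterminals: 0
Total nullable = 0

0


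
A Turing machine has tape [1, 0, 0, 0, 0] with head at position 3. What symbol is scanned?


Tape: [1, 0, 0, 0, 0]
Positions: 0 1 2 3 4
Values:    1 0 0 0 0
Head at position 3
tape[3] = 0

0


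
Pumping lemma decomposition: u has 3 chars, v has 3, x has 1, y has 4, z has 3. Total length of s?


|s| = |u| + |v| + |x| + |y| + |z|
= 3 + 3 + 1 + 4 + 3
= 6 + 1 + 7
= 7 + 7
= 14

14


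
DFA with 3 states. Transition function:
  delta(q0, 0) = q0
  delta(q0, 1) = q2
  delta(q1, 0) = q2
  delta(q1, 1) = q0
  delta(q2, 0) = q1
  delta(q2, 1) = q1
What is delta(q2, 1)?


Looking up transition function:
delta(q2, 1) in the table
Row: q2, Column: 1
Result: q1

q1


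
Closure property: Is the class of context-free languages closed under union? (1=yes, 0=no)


CFL closure properties:
  Closed under: union, concatenation, Kleene star
  NOT closed under: intersection, complement
Operation 'union' is in closed list -> Yes (closed)

1


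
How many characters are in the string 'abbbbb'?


String: 'abbbbb'
Counting characters:
  'a' appears 1 time(s)
  'b' appears 5 time(s)
Total length = 1 + 5 = 6

6


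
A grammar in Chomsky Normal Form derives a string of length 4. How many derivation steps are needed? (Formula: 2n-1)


Chomsky Normal Form derivation:
String length n = 4
Each step either:
  - Splits a nonterminal into two (n-1 such steps)
  - Converts a nonterminal to terminal (n such steps)
Total = (n-1) + n = 2n - 1
= 2(4) - 1
= 8 - 1
= 7

7


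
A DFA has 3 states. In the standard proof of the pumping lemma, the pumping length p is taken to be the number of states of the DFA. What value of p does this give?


Pumping lemma for regular languages (standard proof):
Take p = |Q|, the number of DFA states.
Any string of length >= |Q| passes through |Q|+1 states while reading its first |Q| symbols,
so by pigeonhole some state repeats, giving the loop that can be pumped.
Here |Q| = 3
Therefore the proof uses p = 3

3


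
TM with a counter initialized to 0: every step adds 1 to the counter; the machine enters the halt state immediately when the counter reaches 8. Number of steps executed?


Counter starts at 0. Counting sequence:
  Step 1: counter = 1
  Step 2: counter = 2
  Step 3: counter = 3
  Step 4: counter = 4
  Step 5: counter = 5
  Step 6: counter = 6
  Step 7: counter = 7
  Step 8: counter = 8
Counter reached 8 -> halt
Total steps = 8

8


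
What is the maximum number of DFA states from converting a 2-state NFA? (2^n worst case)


NFA has 2 states
Subset construction: each DFA state = subset of NFA states
Maximum subsets = 2^2
2^2 = 4

4


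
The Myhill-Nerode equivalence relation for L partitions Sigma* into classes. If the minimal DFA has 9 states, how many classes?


Myhill-Nerode theorem:
Number of equivalence classes = number of states in minimal DFA
Minimal DFA states = 9
Therefore equivalence classes = 9

9


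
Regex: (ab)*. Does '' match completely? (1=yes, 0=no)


Pattern: (ab)*
String: ''
Pattern requires: zero or more repetitions of 'ab'
Pairs: []
All pairs are 'ab'? Yes
Result: 1

1


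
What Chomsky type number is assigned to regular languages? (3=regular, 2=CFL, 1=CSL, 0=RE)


Chomsky hierarchy levels:
  Type 3: Regular (DFA/NFA/regex)
  Type 2: Context-free (PDA)
  Type 1: Context-sensitive
  Type 0: Recursively enumerable (TM)
'regular' corresponds to Type 3

3


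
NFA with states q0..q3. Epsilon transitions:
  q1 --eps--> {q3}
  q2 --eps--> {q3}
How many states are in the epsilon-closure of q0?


Starting from q0
Initialize closure = {q0}
q0 has no outgoing epsilon transitions -> nothing to add
Final closure: {q0}
Size = 1

1


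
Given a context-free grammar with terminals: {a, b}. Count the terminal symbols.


Terminal symbols: a, b
Counting each: a (#1), b (#2)
Total = 2

2


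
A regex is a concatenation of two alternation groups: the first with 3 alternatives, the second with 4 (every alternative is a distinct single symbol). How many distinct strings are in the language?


First group: 3 alternatives
Second group: 4 alternatives
Concatenation: each choice from group 1 pairs with each from group 2
Total = 3 x 4 = 12

12


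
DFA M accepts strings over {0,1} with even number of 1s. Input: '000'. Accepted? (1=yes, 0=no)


DFA has 2 states: q_even (start, accept=yes) and q_odd
Processing string '000' character by character:
  Position 0: read '0', 1-count=0 -> q_even (no change)
  Position 1: read '0', 1-count=0 -> q_even (no change)
  Position 2: read '0', 1-count=0 -> q_even (no change)
Final state: q_even, total 1s = 0 (even); the DFA requires an even count -> accept

1


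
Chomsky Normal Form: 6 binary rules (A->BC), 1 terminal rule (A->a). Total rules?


CNF allows two rule forms:
  A -> BC (binary): 6 rules
  A -> a (terminal): 1 rule
Total = 6 + 1 = 7

7


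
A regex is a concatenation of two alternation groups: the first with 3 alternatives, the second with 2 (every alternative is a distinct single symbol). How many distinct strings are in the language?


First group: 3 alternatives
Second group: 2 alternatives
Concatenation: each choice from group 1 pairs with each from group 2
Total = 3 x 2 = 6

6


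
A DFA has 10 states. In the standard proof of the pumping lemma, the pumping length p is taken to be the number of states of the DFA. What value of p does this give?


Pumping lemma for regular languages (standard proof):
Take p = |Q|, the number of DFA states.
Any string of length >= |Q| passes through |Q|+1 states while reading its first |Q| symbols,
so by pigeonhole some state repeats, giving the loop that can be pumped.
Here |Q| = 10
Therefore the proof uses p = 10

10


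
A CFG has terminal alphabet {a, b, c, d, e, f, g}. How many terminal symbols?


Terminal symbols: a, b, c, d, e, f, g
Counting each: a (#1), b (#2), c (#3), d (#4), e (#5), f (#6), g (#7)
Total = 7

7


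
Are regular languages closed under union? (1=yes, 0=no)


Regular languages are closed under all standard operations:
- Union: Yes (product construction)
- Intersection: Yes (product construction)
- Complement: Yes (swap accept/reject)
- Concatenation: Yes (NFA construction)
Operation: union -> Closed

1


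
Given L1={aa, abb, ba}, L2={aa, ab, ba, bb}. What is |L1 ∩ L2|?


L1 = {aa, abb, ba}
L2 = {aa, ab, ba, bb}
Checking each string in L1 against L2:
  'aa': in L2? Yes
  'abb': in L2? No
  'ba': in L2? Yes
Intersection = {aa, ba}
|L1 ∩ L2| = 2

2


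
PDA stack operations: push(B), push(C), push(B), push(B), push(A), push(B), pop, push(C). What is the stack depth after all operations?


Tracing stack operations:
  push(B) -> stack = [B], depth=1
  push(C) -> stack = [B,C], depth=2
  push(B) -> stack = [B,C,B], depth=3
  push(B) -> stack = [B,C,B,B], depth=4
  push(A) -> stack = [B,C,B,B,A], depth=5
  push(B) -> stack = [B,C,B,B,A,B], depth=6
  pop -> removed B, stack = [B,C,B,B,A], depth=5
  push(C) -> stack = [B,C,B,B,A,C], depth=6
Final depth = 6

6


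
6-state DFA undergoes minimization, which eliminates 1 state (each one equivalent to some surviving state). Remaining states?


Original DFA: 6 states
Redundant states removed: 1
Minimized states = original - removed
= 6 - 1
= 5

5


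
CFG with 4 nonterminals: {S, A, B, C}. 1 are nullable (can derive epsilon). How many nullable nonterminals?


Nonterminals: {S, A, B, C}
A nonterminal is nullable if it can derive epsilon
Counting nullable nonterminals: 1
Total nullable = 1

1


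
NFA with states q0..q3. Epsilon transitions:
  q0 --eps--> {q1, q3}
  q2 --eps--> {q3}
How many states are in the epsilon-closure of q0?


Starting from q0
Initialize closure = {q0}
Follow epsilon from q0 -> add q1
Follow epsilon from q0 -> add q3
Final closure: {q0, q1, q3}
Size = 3

3


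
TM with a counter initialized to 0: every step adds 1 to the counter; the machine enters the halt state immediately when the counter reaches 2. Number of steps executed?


Counter starts at 0. Counting sequence:
  Step 1: counter = 1
  Step 2: counter = 2
Counter reached 2 -> halt
Total steps = 2

2


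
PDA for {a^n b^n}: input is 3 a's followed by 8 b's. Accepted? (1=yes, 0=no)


Language requires equal numbers of a's and b's
PDA pushes for each 'a', pops for each 'b'
Number of a's = 3
Number of b's = 8
3 != 8 -> Reject

0


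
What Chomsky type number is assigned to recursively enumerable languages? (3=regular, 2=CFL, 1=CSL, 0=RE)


Chomsky hierarchy levels:
  Type 3: Regular (DFA/NFA/regex)
  Type 2: Context-free (PDA)
  Type 1: Context-sensitive
  Type 0: Recursively enumerable (TM)
'recursively enumerable' corresponds to Type 0

0


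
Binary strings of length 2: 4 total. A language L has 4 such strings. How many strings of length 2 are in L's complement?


Alphabet: {0,1}
String length: 2
Total strings of length 2 = 2^2 = 4
Strings in L = 4
Complement = total - |L|
= 4 - 4
= 0

0


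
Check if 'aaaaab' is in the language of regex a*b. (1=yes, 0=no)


Pattern: a*b
String: 'aaaaab'
Pattern requires: zero or more 'a's followed by exactly one 'b'
Found 5 leading 'a's
Remaining: 'b'
Remaining is exactly 'b' -> match
Result: 1

1


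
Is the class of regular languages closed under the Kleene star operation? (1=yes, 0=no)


Regular languages are closed under:
- Union (DFA product construction)
- Intersection (DFA product construction)
- Complement (swap accept/reject states)
- Concatenation (NFA construction)
- Kleene star (NFA construction)
Kleene star is in this list
Therefore: closed

1


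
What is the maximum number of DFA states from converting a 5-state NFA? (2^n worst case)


NFA has 5 states
Subset construction: each DFA state = subset of NFA states
Maximum subsets = 2^5
2^5 = 32

32


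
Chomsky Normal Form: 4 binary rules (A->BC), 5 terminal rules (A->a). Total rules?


CNF allows two rule forms:
  A -> BC (binary): 4 rules
  A -> a (terminal): 5 rules
Total = 4 + 5 = 9

9


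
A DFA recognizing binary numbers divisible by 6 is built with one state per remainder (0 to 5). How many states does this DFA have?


Divisibility by 6 is tracked via the remainder mod 6: 0, 1, ..., 5
The construction assigns one state to each remainder
Number of remainders = 6

6


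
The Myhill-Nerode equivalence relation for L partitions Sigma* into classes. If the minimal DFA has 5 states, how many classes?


Myhill-Nerode theorem:
Number of equivalence classes = number of states in minimal DFA
Minimal DFA states = 5
Therefore equivalence classes = 5

5


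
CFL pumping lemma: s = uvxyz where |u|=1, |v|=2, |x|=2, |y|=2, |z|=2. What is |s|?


|s| = |u| + |v| + |x| + |y| + |z|
= 1 + 2 + 2 + 2 + 2
= 3 + 2 + 4
= 5 + 4
= 9

9


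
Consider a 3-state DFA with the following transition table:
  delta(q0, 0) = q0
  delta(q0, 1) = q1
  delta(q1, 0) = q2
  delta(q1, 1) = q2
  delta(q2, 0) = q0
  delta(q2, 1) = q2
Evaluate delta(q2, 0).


Looking up transition function:
delta(q2, 0) in the table
Row: q2, Column: 0
Result: q0

q0


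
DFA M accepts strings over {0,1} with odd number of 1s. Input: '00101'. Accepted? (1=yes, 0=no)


DFA has 2 states: q_even (start, accept=no) and q_odd
Processing string '00101' character by character:
  Position 0: read '0', 1-count=0 -> q_even (no change)
  Position 1: read '0', 1-count=0 -> q_even (no change)
  Position 2: read '1', 1-count=1 -> q_odd
  Position 3: read '0', 1-count=1 -> q_odd (no change)
  Position 4: read '1', 1-count=2 -> q_even
Final state: q_even, total 1s = 2 (even); the DFA requires an odd count -> reject

0


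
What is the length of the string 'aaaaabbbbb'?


String: 'aaaaabbbbb'
Counting characters:
  'a' appears 5 time(s)
  'b' appears 5 time(s)
Total length = 5 + 5 = 10

10


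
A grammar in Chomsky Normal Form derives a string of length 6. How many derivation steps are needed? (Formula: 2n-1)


Chomsky Normal Form derivation:
String length n = 6
Each step either:
  - Splits a nonterminal into two (n-1 such steps)
  - Converts a nonterminal to terminal (n such steps)
Total = (n-1) + n = 2n - 1
= 2(6) - 1
= 12 - 1
= 11

11


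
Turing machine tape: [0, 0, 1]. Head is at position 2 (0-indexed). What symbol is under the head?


Tape: [0, 0, 1]
Positions: 0 1 2
Values:    0 0 1
Head at position 2
tape[2] = 1

1


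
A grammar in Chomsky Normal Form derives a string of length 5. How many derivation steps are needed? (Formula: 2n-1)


Chomsky Normal Form derivation:
String length n = 5
Each step either:
  - Splits a nonterminal into two (n-1 such steps)
  - Converts a nonterminal to terminal (n such steps)
Total = (n-1) + n = 2n - 1
= 2(5) - 1
= 10 - 1
= 9

9


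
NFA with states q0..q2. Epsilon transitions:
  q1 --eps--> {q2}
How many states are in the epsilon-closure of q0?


Starting from q0
Initialize closure = {q0}
q0 has no outgoing epsilon transitions -> nothing to add
Final closure: {q0}
Size = 1

1


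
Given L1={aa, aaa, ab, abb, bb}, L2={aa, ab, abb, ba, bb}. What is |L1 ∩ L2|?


L1 = {aa, aaa, ab, abb, bb}
L2 = {aa, ab, abb, ba, bb}
Checking each string in L1 against L2:
  'aa': in L2? Yes
  'aaa': in L2? No
  'ab': in L2? Yes
  'abb': in L2? Yes
  'bb': in L2? Yes
Intersection = {aa, ab, abb, bb}
|L1 ∩ L2| = 4

4


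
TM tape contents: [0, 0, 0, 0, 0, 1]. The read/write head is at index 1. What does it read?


Tape: [0, 0, 0, 0, 0, 1]
Positions: 0 1 2 3 4 5
Values:    0 0 0 0 0 1
Head at position 1
tape[1] = 0

0


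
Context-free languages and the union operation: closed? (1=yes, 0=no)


CFL closure properties:
  Closed under: union, concatenation, Kleene star
  NOT closed under: intersection, complement
Operation 'union' is in closed list -> Yes (closed)

1


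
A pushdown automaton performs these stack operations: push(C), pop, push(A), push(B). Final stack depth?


Tracing stack operations:
  push(C) -> stack = [C], depth=1
  pop -> removed C, stack = [], depth=0
  push(A) -> stack = [A], depth=1
  push(B) -> stack = [A,B], depth=2
Final depth = 2

2


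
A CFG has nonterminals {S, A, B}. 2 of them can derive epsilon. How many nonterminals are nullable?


Nonterminals: {S, A, B}
A nonterminal is nullable if it can derive epsilon
Counting nullable nonterminals: 2
Total nullable = 2

2


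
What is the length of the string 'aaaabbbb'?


String: 'aaaabbbb'
Counting characters:
  'a' appears 4 time(s)
  'b' appears 4 time(s)
Total length = 4 + 4 = 8

8


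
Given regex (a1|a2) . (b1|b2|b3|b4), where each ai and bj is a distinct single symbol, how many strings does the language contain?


First group: 2 alternatives
Second group: 4 alternatives
Concatenation: each choice from group 1 pairs with each from group 2
Total = 2 x 4 = 8

8


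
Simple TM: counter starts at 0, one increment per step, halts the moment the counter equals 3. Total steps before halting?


Counter starts at 0. Counting sequence:
  Step 1: counter = 1
  Step 2: counter = 2
  Step 3: counter = 3
Counter reached 3 -> halt
Total steps = 3

3


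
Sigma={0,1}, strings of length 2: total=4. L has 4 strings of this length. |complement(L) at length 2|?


Alphabet: {0,1}
String length: 2
Total strings of length 2 = 2^2 = 4
Strings in L = 4
Complement = total - |L|
= 4 - 4
= 0

0


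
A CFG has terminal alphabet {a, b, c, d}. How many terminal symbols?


Terminal symbols: a, b, c, d
Counting each: a (#1), b (#2), c (#3), d (#4)
Total = 4

4


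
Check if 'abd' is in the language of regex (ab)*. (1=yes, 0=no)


Pattern: (ab)*
String: 'abd'
Pattern requires: zero or more repetitions of 'ab'
Length 3 is odd -> cannot be (ab)* -> no match
Result: 0

0


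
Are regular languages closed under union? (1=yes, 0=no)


Regular languages are closed under:
- Union (DFA product construction)
- Intersection (DFA product construction)
- Complement (swap accept/reject states)
- Concatenation (NFA construction)
- Kleene star (NFA construction)
union is in this list
Therefore: closed

1


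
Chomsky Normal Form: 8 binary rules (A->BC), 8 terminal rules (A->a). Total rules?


CNF allows two rule forms:
  A -> BC (binary): 8 rules
  A -> a (terminal): 8 rules
Total = 8 + 8 = 16

16
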